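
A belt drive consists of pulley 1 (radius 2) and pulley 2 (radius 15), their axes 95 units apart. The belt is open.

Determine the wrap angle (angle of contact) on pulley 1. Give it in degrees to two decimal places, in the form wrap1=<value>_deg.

wrap1=164.27_deg

open belt: β = asin((r2−r1)/C) = asin(13/95) = 7.8652°
wrap1 = π − 2β = 164.2697°
wrap2 = π + 2β = 195.7303°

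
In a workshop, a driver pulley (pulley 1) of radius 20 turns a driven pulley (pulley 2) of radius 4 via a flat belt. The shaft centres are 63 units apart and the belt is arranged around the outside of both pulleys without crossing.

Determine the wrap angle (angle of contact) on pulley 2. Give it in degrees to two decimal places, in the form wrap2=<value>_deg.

wrap2=150.58_deg

open belt: β = asin((r2−r1)/C) = asin(-16/63) = -14.7125°
wrap1 = π − 2β = 209.4249°
wrap2 = π + 2β = 150.5751°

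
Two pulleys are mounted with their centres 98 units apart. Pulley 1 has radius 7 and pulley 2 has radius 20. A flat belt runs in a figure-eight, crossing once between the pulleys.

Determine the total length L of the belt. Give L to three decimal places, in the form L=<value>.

crossed belt: β = asin((r1+r2)/C) = asin(27/98) = 15.9924°
wrap1 = wrap2 = π + 2β = 211.9848°
tangent length = C·cosβ = 94.2072
L = (r1+r2)·wrap + 2·C·cosβ = 27·3.6998 + 2·94.2072 = 288.3099

L=288.310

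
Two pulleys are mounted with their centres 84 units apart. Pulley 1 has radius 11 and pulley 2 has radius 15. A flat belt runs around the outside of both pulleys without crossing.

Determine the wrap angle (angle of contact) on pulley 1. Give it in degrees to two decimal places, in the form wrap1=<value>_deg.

open belt: β = asin((r2−r1)/C) = asin(4/84) = 2.7294°
wrap1 = π − 2β = 174.5412°
wrap2 = π + 2β = 185.4588°

wrap1=174.54_deg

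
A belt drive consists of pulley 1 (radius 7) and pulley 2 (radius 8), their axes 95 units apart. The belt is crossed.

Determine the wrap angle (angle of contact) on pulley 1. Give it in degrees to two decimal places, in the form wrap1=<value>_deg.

crossed belt: β = asin((r1+r2)/C) = asin(15/95) = 9.0847°
wrap1 = wrap2 = π + 2β = 198.1694°

wrap1=198.17_deg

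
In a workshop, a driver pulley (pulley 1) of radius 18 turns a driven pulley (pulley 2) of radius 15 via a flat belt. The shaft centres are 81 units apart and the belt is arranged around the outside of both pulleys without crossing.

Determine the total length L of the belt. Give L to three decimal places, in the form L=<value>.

L=265.784

open belt: β = asin((r2−r1)/C) = asin(-3/81) = -2.1226°
wrap1 = π − 2β = 184.2451°
wrap2 = π + 2β = 175.7549°
tangent length = C·cosβ = 80.9444
L = r1·wrap1 + r2·wrap2 + 2·C·cosβ = 18·3.2157 + 15·3.0675 + 2·80.9444 = 265.7837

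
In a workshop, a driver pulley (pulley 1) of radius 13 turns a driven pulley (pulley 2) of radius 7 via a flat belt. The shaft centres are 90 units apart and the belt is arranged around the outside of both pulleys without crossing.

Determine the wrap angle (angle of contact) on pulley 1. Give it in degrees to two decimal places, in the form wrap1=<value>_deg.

wrap1=187.65_deg

open belt: β = asin((r2−r1)/C) = asin(-6/90) = -3.8226°
wrap1 = π − 2β = 187.6451°
wrap2 = π + 2β = 172.3549°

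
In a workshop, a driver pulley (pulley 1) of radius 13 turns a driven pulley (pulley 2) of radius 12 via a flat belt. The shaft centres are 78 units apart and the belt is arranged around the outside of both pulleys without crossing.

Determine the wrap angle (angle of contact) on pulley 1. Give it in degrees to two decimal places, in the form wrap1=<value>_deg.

wrap1=181.47_deg

open belt: β = asin((r2−r1)/C) = asin(-1/78) = -0.7346°
wrap1 = π − 2β = 181.4692°
wrap2 = π + 2β = 178.5308°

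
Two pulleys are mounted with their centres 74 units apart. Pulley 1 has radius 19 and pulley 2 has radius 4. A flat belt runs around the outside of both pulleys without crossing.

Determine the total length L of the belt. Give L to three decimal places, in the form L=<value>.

L=223.308

open belt: β = asin((r2−r1)/C) = asin(-15/74) = -11.6951°
wrap1 = π − 2β = 203.3901°
wrap2 = π + 2β = 156.6099°
tangent length = C·cosβ = 72.4638
L = r1·wrap1 + r2·wrap2 + 2·C·cosβ = 19·3.5498 + 4·2.7334 + 2·72.4638 = 223.3077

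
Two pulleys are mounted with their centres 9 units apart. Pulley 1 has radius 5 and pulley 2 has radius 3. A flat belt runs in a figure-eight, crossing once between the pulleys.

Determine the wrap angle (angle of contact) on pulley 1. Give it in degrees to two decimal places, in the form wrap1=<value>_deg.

crossed belt: β = asin((r1+r2)/C) = asin(8/9) = 62.7340°
wrap1 = wrap2 = π + 2β = 305.4679°

wrap1=305.47_deg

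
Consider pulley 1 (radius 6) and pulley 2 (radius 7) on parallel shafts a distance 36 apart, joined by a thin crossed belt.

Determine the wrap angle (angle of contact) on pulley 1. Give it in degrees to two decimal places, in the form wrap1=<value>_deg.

crossed belt: β = asin((r1+r2)/C) = asin(13/36) = 21.1684°
wrap1 = wrap2 = π + 2β = 222.3369°

wrap1=222.34_deg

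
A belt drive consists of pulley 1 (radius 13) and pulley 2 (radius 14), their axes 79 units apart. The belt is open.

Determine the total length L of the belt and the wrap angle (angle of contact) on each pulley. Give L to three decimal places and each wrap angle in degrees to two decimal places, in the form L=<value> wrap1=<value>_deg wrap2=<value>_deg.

open belt: β = asin((r2−r1)/C) = asin(1/79) = 0.7253°
wrap1 = π − 2β = 178.5494°
wrap2 = π + 2β = 181.4506°
tangent length = C·cosβ = 78.9937
L = r1·wrap1 + r2·wrap2 + 2·C·cosβ = 13·3.1163 + 14·3.1669 + 2·78.9937 = 242.8357

L=242.836 wrap1=178.55_deg wrap2=181.45_deg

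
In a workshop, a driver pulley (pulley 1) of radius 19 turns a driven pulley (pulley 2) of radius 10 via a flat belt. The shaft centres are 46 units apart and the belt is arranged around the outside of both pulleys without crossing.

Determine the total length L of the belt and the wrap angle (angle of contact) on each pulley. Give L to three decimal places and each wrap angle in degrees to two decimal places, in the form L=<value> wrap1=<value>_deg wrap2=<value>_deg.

open belt: β = asin((r2−r1)/C) = asin(-9/46) = -11.2828°
wrap1 = π − 2β = 202.5656°
wrap2 = π + 2β = 157.4344°
tangent length = C·cosβ = 45.1110
L = r1·wrap1 + r2·wrap2 + 2·C·cosβ = 19·3.5354 + 10·2.7477 + 2·45.1110 = 184.8727

L=184.873 wrap1=202.57_deg wrap2=157.43_deg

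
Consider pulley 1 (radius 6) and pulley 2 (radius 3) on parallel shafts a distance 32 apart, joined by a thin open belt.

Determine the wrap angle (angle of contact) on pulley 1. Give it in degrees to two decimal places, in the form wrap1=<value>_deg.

open belt: β = asin((r2−r1)/C) = asin(-3/32) = -5.3794°
wrap1 = π − 2β = 190.7588°
wrap2 = π + 2β = 169.2412°

wrap1=190.76_deg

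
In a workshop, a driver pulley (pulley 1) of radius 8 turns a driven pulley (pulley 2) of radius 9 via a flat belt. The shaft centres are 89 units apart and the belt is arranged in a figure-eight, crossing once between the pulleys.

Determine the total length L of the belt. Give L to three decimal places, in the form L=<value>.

crossed belt: β = asin((r1+r2)/C) = asin(17/89) = 11.0118°
wrap1 = wrap2 = π + 2β = 202.0236°
tangent length = C·cosβ = 87.3613
L = (r1+r2)·wrap + 2·C·cosβ = 17·3.5260 + 2·87.3613 = 234.6642

L=234.664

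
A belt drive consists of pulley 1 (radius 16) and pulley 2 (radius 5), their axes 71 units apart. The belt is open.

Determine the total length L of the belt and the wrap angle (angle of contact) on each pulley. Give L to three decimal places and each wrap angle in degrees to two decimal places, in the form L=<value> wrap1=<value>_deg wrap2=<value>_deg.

L=209.681 wrap1=197.83_deg wrap2=162.17_deg

open belt: β = asin((r2−r1)/C) = asin(-11/71) = -8.9127°
wrap1 = π − 2β = 197.8254°
wrap2 = π + 2β = 162.1746°
tangent length = C·cosβ = 70.1427
L = r1·wrap1 + r2·wrap2 + 2·C·cosβ = 16·3.4527 + 5·2.8305 + 2·70.1427 = 209.6811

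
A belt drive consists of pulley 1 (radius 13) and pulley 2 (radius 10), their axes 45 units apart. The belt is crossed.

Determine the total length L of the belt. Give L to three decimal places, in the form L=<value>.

crossed belt: β = asin((r1+r2)/C) = asin(23/45) = 30.7379°
wrap1 = wrap2 = π + 2β = 241.4757°
tangent length = C·cosβ = 38.6782
L = (r1+r2)·wrap + 2·C·cosβ = 23·4.2145 + 2·38.6782 = 174.2909

L=174.291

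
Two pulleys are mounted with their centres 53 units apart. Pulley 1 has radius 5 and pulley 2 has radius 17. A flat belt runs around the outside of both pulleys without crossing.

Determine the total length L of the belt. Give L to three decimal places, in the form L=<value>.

open belt: β = asin((r2−r1)/C) = asin(12/53) = 13.0861°
wrap1 = π − 2β = 153.8278°
wrap2 = π + 2β = 206.1722°
tangent length = C·cosβ = 51.6236
L = r1·wrap1 + r2·wrap2 + 2·C·cosβ = 5·2.6848 + 17·3.5984 + 2·51.6236 = 177.8438

L=177.844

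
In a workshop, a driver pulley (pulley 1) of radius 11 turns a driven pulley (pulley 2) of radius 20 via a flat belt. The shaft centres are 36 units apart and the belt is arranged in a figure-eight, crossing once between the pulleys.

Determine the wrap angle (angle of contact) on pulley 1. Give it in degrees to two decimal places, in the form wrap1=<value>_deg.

wrap1=298.88_deg

crossed belt: β = asin((r1+r2)/C) = asin(31/36) = 59.4416°
wrap1 = wrap2 = π + 2β = 298.8831°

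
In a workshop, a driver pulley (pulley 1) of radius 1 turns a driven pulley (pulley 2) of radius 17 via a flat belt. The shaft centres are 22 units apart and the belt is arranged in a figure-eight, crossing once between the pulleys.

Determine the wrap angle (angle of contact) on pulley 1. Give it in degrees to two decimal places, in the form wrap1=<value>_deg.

crossed belt: β = asin((r1+r2)/C) = asin(18/22) = 54.9032°
wrap1 = wrap2 = π + 2β = 289.8064°

wrap1=289.81_deg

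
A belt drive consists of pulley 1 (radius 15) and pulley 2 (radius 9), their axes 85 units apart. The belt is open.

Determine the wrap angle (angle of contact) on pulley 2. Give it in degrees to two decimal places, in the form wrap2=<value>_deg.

wrap2=171.90_deg

open belt: β = asin((r2−r1)/C) = asin(-6/85) = -4.0478°
wrap1 = π − 2β = 188.0955°
wrap2 = π + 2β = 171.9045°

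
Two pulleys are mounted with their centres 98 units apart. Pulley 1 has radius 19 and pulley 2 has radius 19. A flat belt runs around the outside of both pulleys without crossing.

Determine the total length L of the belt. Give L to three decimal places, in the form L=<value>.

L=315.381

open belt: β = asin((r2−r1)/C) = asin(0/98) = 0.0000°
wrap1 = π − 2β = 180.0000°
wrap2 = π + 2β = 180.0000°
tangent length = C·cosβ = 98.0000
L = r1·wrap1 + r2·wrap2 + 2·C·cosβ = 19·3.1416 + 19·3.1416 + 2·98.0000 = 315.3805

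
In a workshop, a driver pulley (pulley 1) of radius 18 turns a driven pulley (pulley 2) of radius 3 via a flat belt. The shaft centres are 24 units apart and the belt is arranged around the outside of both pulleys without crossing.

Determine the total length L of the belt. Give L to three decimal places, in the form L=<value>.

L=123.697

open belt: β = asin((r2−r1)/C) = asin(-15/24) = -38.6822°
wrap1 = π − 2β = 257.3644°
wrap2 = π + 2β = 102.6356°
tangent length = C·cosβ = 18.7350
L = r1·wrap1 + r2·wrap2 + 2·C·cosβ = 18·4.4919 + 3·1.7913 + 2·18.7350 = 123.6974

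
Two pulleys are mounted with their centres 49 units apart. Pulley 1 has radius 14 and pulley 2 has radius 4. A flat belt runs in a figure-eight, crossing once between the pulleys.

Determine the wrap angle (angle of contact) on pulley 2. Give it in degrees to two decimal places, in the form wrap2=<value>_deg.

crossed belt: β = asin((r1+r2)/C) = asin(18/49) = 21.5521°
wrap1 = wrap2 = π + 2β = 223.1042°

wrap2=223.10_deg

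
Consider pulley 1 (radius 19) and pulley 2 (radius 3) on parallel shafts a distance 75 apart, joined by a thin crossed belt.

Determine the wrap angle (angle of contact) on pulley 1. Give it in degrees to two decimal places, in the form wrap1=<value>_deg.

crossed belt: β = asin((r1+r2)/C) = asin(22/75) = 17.0576°
wrap1 = wrap2 = π + 2β = 214.1152°

wrap1=214.12_deg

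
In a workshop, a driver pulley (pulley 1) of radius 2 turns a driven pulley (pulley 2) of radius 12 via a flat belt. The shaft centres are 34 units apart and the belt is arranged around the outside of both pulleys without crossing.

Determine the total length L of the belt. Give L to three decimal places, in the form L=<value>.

L=114.945

open belt: β = asin((r2−r1)/C) = asin(10/34) = 17.1046°
wrap1 = π − 2β = 145.7907°
wrap2 = π + 2β = 214.2093°
tangent length = C·cosβ = 32.4962
L = r1·wrap1 + r2·wrap2 + 2·C·cosβ = 2·2.5445 + 12·3.7387 + 2·32.4962 = 114.9452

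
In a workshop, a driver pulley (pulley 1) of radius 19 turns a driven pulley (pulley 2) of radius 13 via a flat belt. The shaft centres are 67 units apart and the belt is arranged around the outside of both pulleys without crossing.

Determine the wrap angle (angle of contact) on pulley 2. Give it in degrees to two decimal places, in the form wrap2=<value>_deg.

wrap2=169.72_deg

open belt: β = asin((r2−r1)/C) = asin(-6/67) = -5.1378°
wrap1 = π − 2β = 190.2757°
wrap2 = π + 2β = 169.7243°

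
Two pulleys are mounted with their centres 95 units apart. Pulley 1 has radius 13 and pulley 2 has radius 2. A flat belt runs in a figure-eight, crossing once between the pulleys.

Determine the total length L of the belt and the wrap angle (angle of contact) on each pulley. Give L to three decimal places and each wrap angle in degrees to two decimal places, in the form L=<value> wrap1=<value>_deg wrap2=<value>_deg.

L=239.497 wrap1=198.17_deg wrap2=198.17_deg

crossed belt: β = asin((r1+r2)/C) = asin(15/95) = 9.0847°
wrap1 = wrap2 = π + 2β = 198.1694°
tangent length = C·cosβ = 93.8083
L = (r1+r2)·wrap + 2·C·cosβ = 15·3.4587 + 2·93.8083 = 239.4973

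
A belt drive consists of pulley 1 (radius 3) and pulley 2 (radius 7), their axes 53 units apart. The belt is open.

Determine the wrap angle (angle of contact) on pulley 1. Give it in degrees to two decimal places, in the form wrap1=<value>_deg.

open belt: β = asin((r2−r1)/C) = asin(4/53) = 4.3283°
wrap1 = π − 2β = 171.3433°
wrap2 = π + 2β = 188.6567°

wrap1=171.34_deg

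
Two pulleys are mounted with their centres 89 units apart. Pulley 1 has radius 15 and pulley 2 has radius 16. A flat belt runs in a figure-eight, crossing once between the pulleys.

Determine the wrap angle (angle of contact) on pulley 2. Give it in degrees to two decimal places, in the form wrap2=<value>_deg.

wrap2=220.77_deg

crossed belt: β = asin((r1+r2)/C) = asin(31/89) = 20.3843°
wrap1 = wrap2 = π + 2β = 220.7685°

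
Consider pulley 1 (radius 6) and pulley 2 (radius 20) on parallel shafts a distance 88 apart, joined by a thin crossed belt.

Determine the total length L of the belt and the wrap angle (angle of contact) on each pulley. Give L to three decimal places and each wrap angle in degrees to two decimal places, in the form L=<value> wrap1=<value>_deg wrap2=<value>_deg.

L=265.421 wrap1=214.37_deg wrap2=214.37_deg

crossed belt: β = asin((r1+r2)/C) = asin(26/88) = 17.1848°
wrap1 = wrap2 = π + 2β = 214.3696°
tangent length = C·cosβ = 84.0714
L = (r1+r2)·wrap + 2·C·cosβ = 26·3.7415 + 2·84.0714 = 265.4206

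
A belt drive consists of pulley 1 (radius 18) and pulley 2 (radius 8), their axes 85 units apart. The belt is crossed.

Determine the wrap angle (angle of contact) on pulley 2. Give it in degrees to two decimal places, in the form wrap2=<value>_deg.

wrap2=215.62_deg

crossed belt: β = asin((r1+r2)/C) = asin(26/85) = 17.8113°
wrap1 = wrap2 = π + 2β = 215.6225°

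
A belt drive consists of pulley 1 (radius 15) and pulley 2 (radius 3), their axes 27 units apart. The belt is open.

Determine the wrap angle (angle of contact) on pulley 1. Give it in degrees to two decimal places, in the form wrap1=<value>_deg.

wrap1=232.78_deg

open belt: β = asin((r2−r1)/C) = asin(-12/27) = -26.3878°
wrap1 = π − 2β = 232.7756°
wrap2 = π + 2β = 127.2244°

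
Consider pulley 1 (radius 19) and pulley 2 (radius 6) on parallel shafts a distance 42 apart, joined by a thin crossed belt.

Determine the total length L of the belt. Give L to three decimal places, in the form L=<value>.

L=177.916

crossed belt: β = asin((r1+r2)/C) = asin(25/42) = 36.5296°
wrap1 = wrap2 = π + 2β = 253.0592°
tangent length = C·cosβ = 33.7491
L = (r1+r2)·wrap + 2·C·cosβ = 25·4.4167 + 2·33.7491 = 177.9161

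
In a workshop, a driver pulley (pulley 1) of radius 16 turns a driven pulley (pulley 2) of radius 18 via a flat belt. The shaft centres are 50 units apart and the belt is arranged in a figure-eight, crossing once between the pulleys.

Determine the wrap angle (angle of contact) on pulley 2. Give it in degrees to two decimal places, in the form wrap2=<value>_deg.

crossed belt: β = asin((r1+r2)/C) = asin(34/50) = 42.8436°
wrap1 = wrap2 = π + 2β = 265.6873°

wrap2=265.69_deg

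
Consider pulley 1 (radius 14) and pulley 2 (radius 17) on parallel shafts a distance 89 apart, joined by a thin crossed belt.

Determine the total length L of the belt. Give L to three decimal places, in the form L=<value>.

crossed belt: β = asin((r1+r2)/C) = asin(31/89) = 20.3843°
wrap1 = wrap2 = π + 2β = 220.7685°
tangent length = C·cosβ = 83.4266
L = (r1+r2)·wrap + 2·C·cosβ = 31·3.8531 + 2·83.4266 = 286.3005

L=286.300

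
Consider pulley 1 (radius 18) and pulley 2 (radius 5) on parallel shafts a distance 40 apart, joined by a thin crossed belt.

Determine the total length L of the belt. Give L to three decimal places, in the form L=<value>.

L=165.889

crossed belt: β = asin((r1+r2)/C) = asin(23/40) = 35.0996°
wrap1 = wrap2 = π + 2β = 250.1993°
tangent length = C·cosβ = 32.7261
L = (r1+r2)·wrap + 2·C·cosβ = 23·4.3668 + 2·32.7261 = 165.8887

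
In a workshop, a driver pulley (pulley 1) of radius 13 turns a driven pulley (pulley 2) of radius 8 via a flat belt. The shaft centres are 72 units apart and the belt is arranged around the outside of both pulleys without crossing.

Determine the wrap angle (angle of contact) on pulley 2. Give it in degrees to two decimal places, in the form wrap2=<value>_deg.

wrap2=172.04_deg

open belt: β = asin((r2−r1)/C) = asin(-5/72) = -3.9821°
wrap1 = π − 2β = 187.9642°
wrap2 = π + 2β = 172.0358°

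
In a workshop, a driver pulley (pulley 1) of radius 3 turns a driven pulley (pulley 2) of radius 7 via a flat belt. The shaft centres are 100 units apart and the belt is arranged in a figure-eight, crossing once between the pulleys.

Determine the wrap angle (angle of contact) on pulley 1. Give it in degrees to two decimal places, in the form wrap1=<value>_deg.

crossed belt: β = asin((r1+r2)/C) = asin(10/100) = 5.7392°
wrap1 = wrap2 = π + 2β = 191.4783°

wrap1=191.48_deg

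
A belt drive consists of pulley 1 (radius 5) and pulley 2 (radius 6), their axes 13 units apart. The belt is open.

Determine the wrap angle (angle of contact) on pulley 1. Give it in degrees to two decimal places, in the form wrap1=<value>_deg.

wrap1=171.18_deg

open belt: β = asin((r2−r1)/C) = asin(1/13) = 4.4117°
wrap1 = π − 2β = 171.1765°
wrap2 = π + 2β = 188.8235°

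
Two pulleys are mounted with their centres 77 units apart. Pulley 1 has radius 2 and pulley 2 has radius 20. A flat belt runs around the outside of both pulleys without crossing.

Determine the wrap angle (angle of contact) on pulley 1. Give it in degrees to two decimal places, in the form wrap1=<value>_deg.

wrap1=152.96_deg

open belt: β = asin((r2−r1)/C) = asin(18/77) = 13.5189°
wrap1 = π − 2β = 152.9622°
wrap2 = π + 2β = 207.0378°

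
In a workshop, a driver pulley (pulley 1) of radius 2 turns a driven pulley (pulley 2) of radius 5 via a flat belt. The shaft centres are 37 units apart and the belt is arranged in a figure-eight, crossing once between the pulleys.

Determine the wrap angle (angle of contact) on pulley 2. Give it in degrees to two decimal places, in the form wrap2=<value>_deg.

crossed belt: β = asin((r1+r2)/C) = asin(7/37) = 10.9055°
wrap1 = wrap2 = π + 2β = 201.8109°

wrap2=201.81_deg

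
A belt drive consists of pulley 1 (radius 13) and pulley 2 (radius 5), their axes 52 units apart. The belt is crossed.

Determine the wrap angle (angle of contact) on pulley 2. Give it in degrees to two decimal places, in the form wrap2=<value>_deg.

crossed belt: β = asin((r1+r2)/C) = asin(18/52) = 20.2522°
wrap1 = wrap2 = π + 2β = 220.5045°

wrap2=220.50_deg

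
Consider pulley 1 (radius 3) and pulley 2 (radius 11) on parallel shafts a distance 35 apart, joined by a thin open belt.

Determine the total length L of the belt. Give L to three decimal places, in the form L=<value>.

L=115.819

open belt: β = asin((r2−r1)/C) = asin(8/35) = 13.2130°
wrap1 = π − 2β = 153.5740°
wrap2 = π + 2β = 206.4260°
tangent length = C·cosβ = 34.0735
L = r1·wrap1 + r2·wrap2 + 2·C·cosβ = 3·2.6804 + 11·3.6028 + 2·34.0735 = 115.8190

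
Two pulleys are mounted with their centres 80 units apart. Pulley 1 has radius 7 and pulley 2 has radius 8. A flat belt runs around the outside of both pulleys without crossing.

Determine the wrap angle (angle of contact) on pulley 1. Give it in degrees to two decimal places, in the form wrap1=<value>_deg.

open belt: β = asin((r2−r1)/C) = asin(1/80) = 0.7162°
wrap1 = π − 2β = 178.5676°
wrap2 = π + 2β = 181.4324°

wrap1=178.57_deg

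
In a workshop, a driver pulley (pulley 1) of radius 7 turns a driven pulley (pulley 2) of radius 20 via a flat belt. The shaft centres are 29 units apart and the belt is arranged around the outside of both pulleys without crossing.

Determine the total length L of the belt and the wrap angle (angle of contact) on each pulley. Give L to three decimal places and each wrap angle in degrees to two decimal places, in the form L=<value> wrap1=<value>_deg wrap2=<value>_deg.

L=148.755 wrap1=126.73_deg wrap2=233.27_deg

open belt: β = asin((r2−r1)/C) = asin(13/29) = 26.6331°
wrap1 = π − 2β = 126.7338°
wrap2 = π + 2β = 233.2662°
tangent length = C·cosβ = 25.9230
L = r1·wrap1 + r2·wrap2 + 2·C·cosβ = 7·2.2119 + 20·4.0713 + 2·25.9230 = 148.7547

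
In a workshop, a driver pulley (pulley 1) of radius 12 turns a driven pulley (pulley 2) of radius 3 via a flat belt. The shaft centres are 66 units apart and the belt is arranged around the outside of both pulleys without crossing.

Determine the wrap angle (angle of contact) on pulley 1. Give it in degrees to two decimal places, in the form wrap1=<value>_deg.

open belt: β = asin((r2−r1)/C) = asin(-9/66) = -7.8375°
wrap1 = π − 2β = 195.6750°
wrap2 = π + 2β = 164.3250°

wrap1=195.67_deg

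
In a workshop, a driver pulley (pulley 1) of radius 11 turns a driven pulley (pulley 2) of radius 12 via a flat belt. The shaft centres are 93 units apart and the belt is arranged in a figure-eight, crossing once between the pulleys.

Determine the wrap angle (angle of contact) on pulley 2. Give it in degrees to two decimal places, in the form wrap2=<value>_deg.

wrap2=208.64_deg

crossed belt: β = asin((r1+r2)/C) = asin(23/93) = 14.3185°
wrap1 = wrap2 = π + 2β = 208.6370°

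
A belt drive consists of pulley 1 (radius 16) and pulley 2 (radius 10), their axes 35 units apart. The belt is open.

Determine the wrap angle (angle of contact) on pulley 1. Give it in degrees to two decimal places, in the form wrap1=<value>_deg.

open belt: β = asin((r2−r1)/C) = asin(-6/35) = -9.8709°
wrap1 = π − 2β = 199.7418°
wrap2 = π + 2β = 160.2582°

wrap1=199.74_deg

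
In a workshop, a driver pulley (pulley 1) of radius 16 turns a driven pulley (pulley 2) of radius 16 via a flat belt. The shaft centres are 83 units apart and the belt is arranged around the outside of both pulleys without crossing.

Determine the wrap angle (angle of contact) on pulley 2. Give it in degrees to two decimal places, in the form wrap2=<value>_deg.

open belt: β = asin((r2−r1)/C) = asin(0/83) = 0.0000°
wrap1 = π − 2β = 180.0000°
wrap2 = π + 2β = 180.0000°

wrap2=180.00_deg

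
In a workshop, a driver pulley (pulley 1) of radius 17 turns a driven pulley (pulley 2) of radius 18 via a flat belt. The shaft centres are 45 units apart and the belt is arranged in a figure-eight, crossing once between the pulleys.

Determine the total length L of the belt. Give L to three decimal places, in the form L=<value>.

crossed belt: β = asin((r1+r2)/C) = asin(35/45) = 51.0576°
wrap1 = wrap2 = π + 2β = 282.1151°
tangent length = C·cosβ = 28.2843
L = (r1+r2)·wrap + 2·C·cosβ = 35·4.9238 + 2·28.2843 = 228.9029

L=228.903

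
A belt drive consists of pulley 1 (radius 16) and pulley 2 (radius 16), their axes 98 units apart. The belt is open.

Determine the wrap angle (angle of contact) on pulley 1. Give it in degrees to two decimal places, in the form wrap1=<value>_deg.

open belt: β = asin((r2−r1)/C) = asin(0/98) = 0.0000°
wrap1 = π − 2β = 180.0000°
wrap2 = π + 2β = 180.0000°

wrap1=180.00_deg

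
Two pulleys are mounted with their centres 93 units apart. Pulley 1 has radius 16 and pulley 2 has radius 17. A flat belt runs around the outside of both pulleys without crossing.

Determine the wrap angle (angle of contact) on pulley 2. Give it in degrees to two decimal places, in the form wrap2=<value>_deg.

open belt: β = asin((r2−r1)/C) = asin(1/93) = 0.6161°
wrap1 = π − 2β = 178.7678°
wrap2 = π + 2β = 181.2322°

wrap2=181.23_deg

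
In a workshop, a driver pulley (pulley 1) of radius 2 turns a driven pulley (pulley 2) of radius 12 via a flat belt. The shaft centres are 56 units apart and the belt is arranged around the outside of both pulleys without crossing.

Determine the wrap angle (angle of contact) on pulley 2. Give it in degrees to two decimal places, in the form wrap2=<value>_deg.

open belt: β = asin((r2−r1)/C) = asin(10/56) = 10.2866°
wrap1 = π − 2β = 159.4269°
wrap2 = π + 2β = 200.5731°

wrap2=200.57_deg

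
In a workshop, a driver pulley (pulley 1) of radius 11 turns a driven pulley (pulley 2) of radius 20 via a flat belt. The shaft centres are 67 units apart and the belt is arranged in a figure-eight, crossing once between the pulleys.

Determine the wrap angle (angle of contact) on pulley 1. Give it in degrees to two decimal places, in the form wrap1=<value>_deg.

wrap1=235.12_deg

crossed belt: β = asin((r1+r2)/C) = asin(31/67) = 27.5606°
wrap1 = wrap2 = π + 2β = 235.1212°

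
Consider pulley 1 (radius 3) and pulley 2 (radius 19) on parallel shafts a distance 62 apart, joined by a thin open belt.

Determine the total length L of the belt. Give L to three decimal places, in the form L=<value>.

open belt: β = asin((r2−r1)/C) = asin(16/62) = 14.9552°
wrap1 = π − 2β = 150.0895°
wrap2 = π + 2β = 209.9105°
tangent length = C·cosβ = 59.8999
L = r1·wrap1 + r2·wrap2 + 2·C·cosβ = 3·2.6196 + 19·3.6636 + 2·59.8999 = 197.2675

L=197.267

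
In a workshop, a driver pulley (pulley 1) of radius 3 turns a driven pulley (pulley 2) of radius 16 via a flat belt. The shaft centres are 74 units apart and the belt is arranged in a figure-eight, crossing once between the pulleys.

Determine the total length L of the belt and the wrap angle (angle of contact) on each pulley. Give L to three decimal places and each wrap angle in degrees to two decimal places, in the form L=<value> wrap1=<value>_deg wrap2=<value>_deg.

crossed belt: β = asin((r1+r2)/C) = asin(19/74) = 14.8777°
wrap1 = wrap2 = π + 2β = 209.7554°
tangent length = C·cosβ = 71.5192
L = (r1+r2)·wrap + 2·C·cosβ = 19·3.6609 + 2·71.5192 = 212.5960

L=212.596 wrap1=209.76_deg wrap2=209.76_deg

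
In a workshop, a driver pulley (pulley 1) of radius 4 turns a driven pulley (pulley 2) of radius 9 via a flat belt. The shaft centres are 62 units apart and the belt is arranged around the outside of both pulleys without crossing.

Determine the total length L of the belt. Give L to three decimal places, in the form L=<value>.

L=165.244

open belt: β = asin((r2−r1)/C) = asin(5/62) = 4.6257°
wrap1 = π − 2β = 170.7487°
wrap2 = π + 2β = 189.2513°
tangent length = C·cosβ = 61.7981
L = r1·wrap1 + r2·wrap2 + 2·C·cosβ = 4·2.9801 + 9·3.3031 + 2·61.7981 = 165.2441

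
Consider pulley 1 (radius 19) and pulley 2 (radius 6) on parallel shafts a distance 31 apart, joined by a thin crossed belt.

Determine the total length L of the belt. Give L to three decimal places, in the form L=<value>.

crossed belt: β = asin((r1+r2)/C) = asin(25/31) = 53.7507°
wrap1 = wrap2 = π + 2β = 287.5014°
tangent length = C·cosβ = 18.3303
L = (r1+r2)·wrap + 2·C·cosβ = 25·5.0178 + 2·18.3303 = 162.1067

L=162.107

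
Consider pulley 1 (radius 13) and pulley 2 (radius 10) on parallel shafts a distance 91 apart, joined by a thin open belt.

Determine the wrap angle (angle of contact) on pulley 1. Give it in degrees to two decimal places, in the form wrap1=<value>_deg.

open belt: β = asin((r2−r1)/C) = asin(-3/91) = -1.8892°
wrap1 = π − 2β = 183.7784°
wrap2 = π + 2β = 176.2216°

wrap1=183.78_deg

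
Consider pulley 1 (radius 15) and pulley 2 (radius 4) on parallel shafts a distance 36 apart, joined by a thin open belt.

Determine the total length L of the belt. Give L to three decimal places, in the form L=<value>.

open belt: β = asin((r2−r1)/C) = asin(-11/36) = -17.7916°
wrap1 = π − 2β = 215.5832°
wrap2 = π + 2β = 144.4168°
tangent length = C·cosβ = 34.2783
L = r1·wrap1 + r2·wrap2 + 2·C·cosβ = 15·3.7626 + 4·2.5205 + 2·34.2783 = 135.0783

L=135.078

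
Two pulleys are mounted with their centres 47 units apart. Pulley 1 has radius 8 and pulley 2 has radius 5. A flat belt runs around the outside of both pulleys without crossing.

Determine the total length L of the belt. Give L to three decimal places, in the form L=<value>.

L=135.032

open belt: β = asin((r2−r1)/C) = asin(-3/47) = -3.6597°
wrap1 = π − 2β = 187.3193°
wrap2 = π + 2β = 172.6807°
tangent length = C·cosβ = 46.9042
L = r1·wrap1 + r2·wrap2 + 2·C·cosβ = 8·3.2693 + 5·3.0138 + 2·46.9042 = 135.0323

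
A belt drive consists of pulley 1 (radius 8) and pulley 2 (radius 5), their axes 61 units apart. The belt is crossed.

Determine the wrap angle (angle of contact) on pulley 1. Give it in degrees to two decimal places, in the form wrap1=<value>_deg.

wrap1=204.61_deg

crossed belt: β = asin((r1+r2)/C) = asin(13/61) = 12.3049°
wrap1 = wrap2 = π + 2β = 204.6099°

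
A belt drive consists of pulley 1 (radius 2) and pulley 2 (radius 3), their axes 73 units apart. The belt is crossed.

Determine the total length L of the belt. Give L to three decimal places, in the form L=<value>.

crossed belt: β = asin((r1+r2)/C) = asin(5/73) = 3.9274°
wrap1 = wrap2 = π + 2β = 187.8549°
tangent length = C·cosβ = 72.8286
L = (r1+r2)·wrap + 2·C·cosβ = 5·3.2787 + 2·72.8286 = 162.0506

L=162.051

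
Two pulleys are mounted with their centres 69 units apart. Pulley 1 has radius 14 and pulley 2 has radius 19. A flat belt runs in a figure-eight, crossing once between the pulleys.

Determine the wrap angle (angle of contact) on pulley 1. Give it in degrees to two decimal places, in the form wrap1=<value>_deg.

wrap1=237.14_deg

crossed belt: β = asin((r1+r2)/C) = asin(33/69) = 28.5719°
wrap1 = wrap2 = π + 2β = 237.1438°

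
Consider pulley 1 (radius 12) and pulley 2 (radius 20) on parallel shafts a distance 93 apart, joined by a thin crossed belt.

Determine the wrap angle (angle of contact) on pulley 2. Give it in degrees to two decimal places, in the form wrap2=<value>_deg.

wrap2=220.25_deg

crossed belt: β = asin((r1+r2)/C) = asin(32/93) = 20.1260°
wrap1 = wrap2 = π + 2β = 220.2520°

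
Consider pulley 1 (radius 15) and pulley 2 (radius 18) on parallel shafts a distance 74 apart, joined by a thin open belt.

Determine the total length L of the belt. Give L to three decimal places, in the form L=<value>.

L=251.794

open belt: β = asin((r2−r1)/C) = asin(3/74) = 2.3234°
wrap1 = π − 2β = 175.3531°
wrap2 = π + 2β = 184.6469°
tangent length = C·cosβ = 73.9392
L = r1·wrap1 + r2·wrap2 + 2·C·cosβ = 15·3.0605 + 18·3.2227 + 2·73.9392 = 251.7942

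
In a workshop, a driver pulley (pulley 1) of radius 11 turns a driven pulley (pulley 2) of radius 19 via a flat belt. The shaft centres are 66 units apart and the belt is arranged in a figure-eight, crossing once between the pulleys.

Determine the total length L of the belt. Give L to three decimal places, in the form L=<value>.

L=240.135

crossed belt: β = asin((r1+r2)/C) = asin(30/66) = 27.0357°
wrap1 = wrap2 = π + 2β = 234.0714°
tangent length = C·cosβ = 58.7878
L = (r1+r2)·wrap + 2·C·cosβ = 30·4.0853 + 2·58.7878 = 240.1350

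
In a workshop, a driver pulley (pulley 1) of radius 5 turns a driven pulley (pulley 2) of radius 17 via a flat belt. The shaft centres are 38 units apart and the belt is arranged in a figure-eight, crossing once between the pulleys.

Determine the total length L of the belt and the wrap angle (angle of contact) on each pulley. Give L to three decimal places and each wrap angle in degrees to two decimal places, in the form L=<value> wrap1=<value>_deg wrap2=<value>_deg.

L=158.250 wrap1=250.75_deg wrap2=250.75_deg

crossed belt: β = asin((r1+r2)/C) = asin(22/38) = 35.3765°
wrap1 = wrap2 = π + 2β = 250.7531°
tangent length = C·cosβ = 30.9839
L = (r1+r2)·wrap + 2·C·cosβ = 22·4.3765 + 2·30.9839 = 158.2500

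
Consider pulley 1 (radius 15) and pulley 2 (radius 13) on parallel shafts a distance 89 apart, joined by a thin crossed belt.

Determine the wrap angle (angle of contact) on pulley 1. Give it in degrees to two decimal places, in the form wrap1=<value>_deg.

crossed belt: β = asin((r1+r2)/C) = asin(28/89) = 18.3371°
wrap1 = wrap2 = π + 2β = 216.6741°

wrap1=216.67_deg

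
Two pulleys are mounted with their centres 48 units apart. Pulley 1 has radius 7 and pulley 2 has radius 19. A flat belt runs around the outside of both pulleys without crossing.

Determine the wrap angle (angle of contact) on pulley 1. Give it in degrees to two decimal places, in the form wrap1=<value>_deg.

wrap1=151.04_deg

open belt: β = asin((r2−r1)/C) = asin(12/48) = 14.4775°
wrap1 = π − 2β = 151.0450°
wrap2 = π + 2β = 208.9550°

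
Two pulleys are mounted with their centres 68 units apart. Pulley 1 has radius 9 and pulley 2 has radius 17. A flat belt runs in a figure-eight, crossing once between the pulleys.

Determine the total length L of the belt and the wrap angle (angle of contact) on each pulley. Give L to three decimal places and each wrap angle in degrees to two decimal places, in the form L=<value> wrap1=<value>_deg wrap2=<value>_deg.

L=227.749 wrap1=224.96_deg wrap2=224.96_deg

crossed belt: β = asin((r1+r2)/C) = asin(26/68) = 22.4795°
wrap1 = wrap2 = π + 2β = 224.9590°
tangent length = C·cosβ = 62.8331
L = (r1+r2)·wrap + 2·C·cosβ = 26·3.9263 + 2·62.8331 = 227.7494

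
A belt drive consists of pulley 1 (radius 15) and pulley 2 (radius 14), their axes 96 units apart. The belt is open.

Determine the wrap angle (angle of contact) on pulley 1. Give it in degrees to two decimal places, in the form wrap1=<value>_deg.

open belt: β = asin((r2−r1)/C) = asin(-1/96) = -0.5968°
wrap1 = π − 2β = 181.1937°
wrap2 = π + 2β = 178.8063°

wrap1=181.19_deg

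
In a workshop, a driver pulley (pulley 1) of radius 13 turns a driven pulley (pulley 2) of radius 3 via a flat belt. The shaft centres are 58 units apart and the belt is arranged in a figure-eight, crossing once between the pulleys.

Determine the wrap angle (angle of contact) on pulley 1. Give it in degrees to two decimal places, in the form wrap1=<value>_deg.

crossed belt: β = asin((r1+r2)/C) = asin(16/58) = 16.0134°
wrap1 = wrap2 = π + 2β = 212.0268°

wrap1=212.03_deg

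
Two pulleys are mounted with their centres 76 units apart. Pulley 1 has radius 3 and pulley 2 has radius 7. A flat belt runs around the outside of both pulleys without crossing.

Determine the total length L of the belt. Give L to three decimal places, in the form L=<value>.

open belt: β = asin((r2−r1)/C) = asin(4/76) = 3.0170°
wrap1 = π − 2β = 173.9661°
wrap2 = π + 2β = 186.0339°
tangent length = C·cosβ = 75.8947
L = r1·wrap1 + r2·wrap2 + 2·C·cosβ = 3·3.0363 + 7·3.2469 + 2·75.8947 = 183.6265

L=183.627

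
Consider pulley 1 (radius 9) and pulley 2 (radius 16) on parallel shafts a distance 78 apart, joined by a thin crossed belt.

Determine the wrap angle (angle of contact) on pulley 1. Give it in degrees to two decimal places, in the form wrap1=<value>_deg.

wrap1=217.39_deg

crossed belt: β = asin((r1+r2)/C) = asin(25/78) = 18.6939°
wrap1 = wrap2 = π + 2β = 217.3879°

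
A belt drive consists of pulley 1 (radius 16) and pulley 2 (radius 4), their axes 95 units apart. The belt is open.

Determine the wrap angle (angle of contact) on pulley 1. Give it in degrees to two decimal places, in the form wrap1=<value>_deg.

wrap1=194.51_deg

open belt: β = asin((r2−r1)/C) = asin(-12/95) = -7.2567°
wrap1 = π − 2β = 194.5135°
wrap2 = π + 2β = 165.4865°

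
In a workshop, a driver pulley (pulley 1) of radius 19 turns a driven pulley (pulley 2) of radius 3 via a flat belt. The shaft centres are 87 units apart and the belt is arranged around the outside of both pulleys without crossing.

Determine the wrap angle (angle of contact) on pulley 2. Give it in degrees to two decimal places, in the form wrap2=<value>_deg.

wrap2=158.81_deg

open belt: β = asin((r2−r1)/C) = asin(-16/87) = -10.5975°
wrap1 = π − 2β = 201.1950°
wrap2 = π + 2β = 158.8050°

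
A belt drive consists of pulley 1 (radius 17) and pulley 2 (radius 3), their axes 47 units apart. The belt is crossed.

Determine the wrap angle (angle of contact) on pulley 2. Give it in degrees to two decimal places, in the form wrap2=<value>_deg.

crossed belt: β = asin((r1+r2)/C) = asin(20/47) = 25.1843°
wrap1 = wrap2 = π + 2β = 230.3687°

wrap2=230.37_deg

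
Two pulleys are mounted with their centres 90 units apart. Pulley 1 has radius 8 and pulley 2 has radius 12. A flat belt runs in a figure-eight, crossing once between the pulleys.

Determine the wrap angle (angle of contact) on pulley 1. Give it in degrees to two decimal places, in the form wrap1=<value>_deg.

crossed belt: β = asin((r1+r2)/C) = asin(20/90) = 12.8396°
wrap1 = wrap2 = π + 2β = 205.6792°

wrap1=205.68_deg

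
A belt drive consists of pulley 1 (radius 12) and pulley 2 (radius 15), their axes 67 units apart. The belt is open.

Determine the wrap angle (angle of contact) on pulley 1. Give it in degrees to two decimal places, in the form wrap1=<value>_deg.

wrap1=174.87_deg

open belt: β = asin((r2−r1)/C) = asin(3/67) = 2.5663°
wrap1 = π − 2β = 174.8673°
wrap2 = π + 2β = 185.1327°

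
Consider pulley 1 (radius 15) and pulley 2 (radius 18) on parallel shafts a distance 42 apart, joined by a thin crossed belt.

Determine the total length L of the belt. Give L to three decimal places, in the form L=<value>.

L=215.288

crossed belt: β = asin((r1+r2)/C) = asin(33/42) = 51.7868°
wrap1 = wrap2 = π + 2β = 283.5736°
tangent length = C·cosβ = 25.9808
L = (r1+r2)·wrap + 2·C·cosβ = 33·4.9493 + 2·25.9808 = 215.2882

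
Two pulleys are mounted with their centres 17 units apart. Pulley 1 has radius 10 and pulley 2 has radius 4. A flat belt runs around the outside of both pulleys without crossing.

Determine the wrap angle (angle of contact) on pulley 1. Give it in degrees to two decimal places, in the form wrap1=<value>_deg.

open belt: β = asin((r2−r1)/C) = asin(-6/17) = -20.6673°
wrap1 = π − 2β = 221.3346°
wrap2 = π + 2β = 138.6654°

wrap1=221.33_deg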